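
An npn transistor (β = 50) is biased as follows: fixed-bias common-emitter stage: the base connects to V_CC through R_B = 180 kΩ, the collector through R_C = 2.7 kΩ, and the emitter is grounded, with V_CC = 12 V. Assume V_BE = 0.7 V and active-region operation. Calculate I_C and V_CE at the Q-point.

I_C ≈ 3.1 mA, V_CE ≈ 3.5 V

Base loop: V_CC = I_B·R_B + V_BE, so I_B = (12 − 0.7)/180 kΩ = 0.0628 mA.
In the active region I_C = β·I_B = 50 × 0.0628 = 3.14 mA.
Collector loop: V_CE = V_CC − I_C·R_C = 12 − 3.14×2.7 = 3.53 V.
Since V_CE = 3.53 V > V_CE(sat) ≈ 0.2 V, the transistor is in the active region as assumed.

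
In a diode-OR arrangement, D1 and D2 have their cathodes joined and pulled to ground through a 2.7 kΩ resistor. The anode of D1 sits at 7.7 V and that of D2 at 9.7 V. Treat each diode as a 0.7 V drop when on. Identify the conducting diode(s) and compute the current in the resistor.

Assume both conduct. Then node N would need to be at both 7.7−0.7 = 7 V and 9.7−0.7 = 9 V, which is impossible.
Assume only D2 conducts: V_N = 9.7 − 0.7 = 9 V, so I_R = 9/2.7 = 3.33 mA.
Check D1: its anode-to-cathode voltage is 7.7 − 9 = -1.3 V < 0.7 V, so it is off. The assumption is consistent.

Only D2 conducts; I_R ≈ 3.3 mA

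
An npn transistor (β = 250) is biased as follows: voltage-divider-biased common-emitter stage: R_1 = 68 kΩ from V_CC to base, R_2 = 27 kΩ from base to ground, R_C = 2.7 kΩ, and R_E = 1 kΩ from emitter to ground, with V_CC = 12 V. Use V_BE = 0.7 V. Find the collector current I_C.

Thevenize the base divider: V_Th = V_CC·R_2/(R_1+R_2) = 12×27/95 = 3.41 V, R_Th = R_1‖R_2 = 19.3 kΩ.
Base-emitter loop: V_Th = I_B·R_Th + V_BE + (β+1)I_B·R_E, so I_B = (3.41 − 0.7) / (19.3 + 251×1) = 0.01 mA.
I_C = β·I_B = 250×0.01 = 2.51 mA, and I_E = (β+1)I_B = 2.52 mA.
V_CE = V_CC − I_C·R_C − I_E·R_E = 12 − 2.51×2.7 − 2.52×1 = 2.72 V.
V_CE = 2.72 V > 0.2 V confirms active-region operation.

I_C ≈ 2.5 mA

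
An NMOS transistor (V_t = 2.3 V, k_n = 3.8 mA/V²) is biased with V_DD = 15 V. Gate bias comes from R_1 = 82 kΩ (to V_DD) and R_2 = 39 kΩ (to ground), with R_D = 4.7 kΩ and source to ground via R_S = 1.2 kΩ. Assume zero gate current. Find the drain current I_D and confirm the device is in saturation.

V_G = V_DD·R_2/(R_1+R_2) = 15×39/121 = 4.83 V.
Assume saturation: I_D = (k_n/2)(V_GS − V_t)² with V_GS = V_G − I_D·R_S = 4.83 − 1.2·I_D.
Substituting gives 2.74·I_D² − 12.6·I_D + 12.2 = 0, with roots I_D = 1.4 or 3.19 mA.
The root I_D = 3.19 mA gives V_GS = 1 V ≤ V_t, so take I_D = 1.4 mA.
Then V_GS = 3.16 V and V_DS = V_DD − I_D(R_D+R_S) = 15 − 1.4×5.9 = 6.75 V.
Saturation requires V_DS ≥ V_GS − V_t = 0.858 V; 6.75 ≥ 0.858 ✓.

I_D ≈ 1.4 mA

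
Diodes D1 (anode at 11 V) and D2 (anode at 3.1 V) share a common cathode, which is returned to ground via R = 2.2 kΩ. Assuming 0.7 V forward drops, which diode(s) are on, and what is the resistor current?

Only D1 conducts; I_R ≈ 4.7 mA

Assume both conduct. Then node N would need to be at both 11−0.7 = 10.3 V and 3.1−0.7 = 2.4 V, which is impossible.
Assume only D1 conducts: V_N = 11 − 0.7 = 10.3 V, so I_R = 10.3/2.2 = 4.68 mA.
Check D2: its anode-to-cathode voltage is 3.1 − 10.3 = -7.2 V < 0.7 V, so it is off. The assumption is consistent.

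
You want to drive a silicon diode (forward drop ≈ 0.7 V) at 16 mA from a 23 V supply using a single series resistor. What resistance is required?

R ≈ 1.4 kΩ

The resistor drops V_S − V_D = 23 − 0.7 = 22.3 V at 16 mA.
R = 22.3 V / 16 mA = 1.39 kΩ.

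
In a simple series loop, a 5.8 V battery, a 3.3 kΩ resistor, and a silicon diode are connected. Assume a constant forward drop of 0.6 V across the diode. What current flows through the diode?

I ≈ 1.6 mA

KVL around the loop: 5.8 = V_D + I·R = 0.6 + I × 3.3 kΩ.
So I = (5.8 − 0.6) / 3.3 kΩ = 5.2 / 3.3 = 1.58 mA.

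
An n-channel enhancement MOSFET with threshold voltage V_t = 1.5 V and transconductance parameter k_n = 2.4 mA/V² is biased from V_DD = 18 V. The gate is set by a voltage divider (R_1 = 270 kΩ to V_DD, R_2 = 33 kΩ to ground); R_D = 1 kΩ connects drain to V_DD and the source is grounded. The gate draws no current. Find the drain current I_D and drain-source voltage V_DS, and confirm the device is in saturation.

I_D ≈ 0.25 mA, V_DS ≈ 18 V

V_G = V_DD·R_2/(R_1+R_2) = 18×33/303 = 1.96 V. With the source grounded, V_GS = V_G = 1.96 V.
Assume saturation: I_D = (k_n/2)(V_GS − V_t)² = (2.4/2)×(1.96 − 1.5)² = 1.2×0.46² = 0.254 mA.
V_DS = V_DD − I_D·R_D = 18 − 0.254×1 = 17.7 V.
Saturation requires V_DS ≥ V_GS − V_t = 0.46 V; 17.7 ≥ 0.46 ✓.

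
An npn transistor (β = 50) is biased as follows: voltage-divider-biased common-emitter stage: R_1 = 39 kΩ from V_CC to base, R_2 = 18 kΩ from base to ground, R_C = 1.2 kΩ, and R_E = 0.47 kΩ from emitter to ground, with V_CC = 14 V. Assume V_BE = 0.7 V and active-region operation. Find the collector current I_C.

Thevenize the base divider: V_Th = V_CC·R_2/(R_1+R_2) = 14×18/57 = 4.42 V, R_Th = R_1‖R_2 = 12.3 kΩ.
Base-emitter loop: V_Th = I_B·R_Th + V_BE + (β+1)I_B·R_E, so I_B = (4.42 − 0.7) / (12.3 + 51×0.47) = 0.103 mA.
I_C = β·I_B = 50×0.103 = 5.13 mA, and I_E = (β+1)I_B = 5.23 mA.
V_CE = V_CC − I_C·R_C − I_E·R_E = 14 − 5.13×1.2 − 5.23×0.47 = 5.39 V.
V_CE = 5.39 V > 0.2 V confirms active-region operation.

I_C ≈ 5.1 mA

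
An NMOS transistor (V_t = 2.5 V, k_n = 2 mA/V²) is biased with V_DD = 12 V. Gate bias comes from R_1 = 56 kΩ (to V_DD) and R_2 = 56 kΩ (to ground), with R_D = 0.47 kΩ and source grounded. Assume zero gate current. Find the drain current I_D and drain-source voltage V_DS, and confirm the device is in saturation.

V_G = V_DD·R_2/(R_1+R_2) = 12×56/112 = 6 V. With the source grounded, V_GS = V_G = 6 V.
Assume saturation: I_D = (k_n/2)(V_GS − V_t)² = (2/2)×(6 − 2.5)² = 1×3.5² = 12.2 mA.
V_DS = V_DD − I_D·R_D = 12 − 12.2×0.47 = 6.24 V.
Saturation requires V_DS ≥ V_GS − V_t = 3.5 V; 6.24 ≥ 3.5 ✓.

I_D ≈ 12 mA, V_DS ≈ 6.2 V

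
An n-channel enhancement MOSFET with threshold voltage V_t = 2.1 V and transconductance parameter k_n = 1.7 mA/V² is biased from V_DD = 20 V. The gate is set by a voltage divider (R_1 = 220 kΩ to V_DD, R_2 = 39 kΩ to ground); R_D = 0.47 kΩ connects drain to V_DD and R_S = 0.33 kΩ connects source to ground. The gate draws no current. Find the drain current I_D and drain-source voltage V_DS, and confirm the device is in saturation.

I_D ≈ 0.48 mA, V_DS ≈ 20 V

V_G = V_DD·R_2/(R_1+R_2) = 20×39/259 = 3.01 V.
Assume saturation: I_D = (k_n/2)(V_GS − V_t)² with V_GS = V_G − I_D·R_S = 3.01 − 0.33·I_D.
Substituting gives 0.0926·I_D² − 1.51·I_D + 0.706 = 0, with roots I_D = 0.482 or 15.8 mA.
The root I_D = 15.8 mA gives V_GS = -2.22 V ≤ V_t, so take I_D = 0.482 mA.
Then V_GS = 2.85 V and V_DS = V_DD − I_D(R_D+R_S) = 20 − 0.482×0.8 = 19.6 V.
Saturation requires V_DS ≥ V_GS − V_t = 0.753 V; 19.6 ≥ 0.753 ✓.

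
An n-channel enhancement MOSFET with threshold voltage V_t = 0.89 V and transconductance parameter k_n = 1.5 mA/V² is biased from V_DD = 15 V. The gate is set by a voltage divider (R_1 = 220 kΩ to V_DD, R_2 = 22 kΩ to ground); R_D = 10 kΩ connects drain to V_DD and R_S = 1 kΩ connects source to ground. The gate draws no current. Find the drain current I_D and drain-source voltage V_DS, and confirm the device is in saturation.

I_D ≈ 0.1 mA, V_DS ≈ 14 V

V_G = V_DD·R_2/(R_1+R_2) = 15×22/242 = 1.36 V.
Assume saturation: I_D = (k_n/2)(V_GS − V_t)² with V_GS = V_G − I_D·R_S = 1.36 − 1·I_D.
Substituting gives 0.75·I_D² − 1.71·I_D + 0.168 = 0, with roots I_D = 0.103 or 2.18 mA.
The root I_D = 2.18 mA gives V_GS = -0.814 V ≤ V_t, so take I_D = 0.103 mA.
Then V_GS = 1.26 V and V_DS = V_DD − I_D(R_D+R_S) = 15 − 0.103×11 = 13.9 V.
Saturation requires V_DS ≥ V_GS − V_t = 0.371 V; 13.9 ≥ 0.371 ✓.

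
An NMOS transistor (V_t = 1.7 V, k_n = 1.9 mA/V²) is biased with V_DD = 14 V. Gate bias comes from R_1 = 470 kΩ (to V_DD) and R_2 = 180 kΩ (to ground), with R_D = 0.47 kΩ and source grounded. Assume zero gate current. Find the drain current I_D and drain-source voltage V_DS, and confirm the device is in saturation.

V_G = V_DD·R_2/(R_1+R_2) = 14×180/650 = 3.88 V. With the source grounded, V_GS = V_G = 3.88 V.
Assume saturation: I_D = (k_n/2)(V_GS − V_t)² = (1.9/2)×(3.88 − 1.7)² = 0.95×2.18² = 4.5 mA.
V_DS = V_DD − I_D·R_D = 14 − 4.5×0.47 = 11.9 V.
Saturation requires V_DS ≥ V_GS − V_t = 2.18 V; 11.9 ≥ 2.18 ✓.

I_D ≈ 4.5 mA, V_DS ≈ 12 V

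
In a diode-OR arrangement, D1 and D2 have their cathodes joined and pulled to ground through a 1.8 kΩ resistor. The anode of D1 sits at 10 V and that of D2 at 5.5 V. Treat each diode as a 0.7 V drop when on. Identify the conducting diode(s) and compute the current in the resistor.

Assume both conduct. Then node N would need to be at both 10−0.7 = 9.3 V and 5.5−0.7 = 4.8 V, which is impossible.
Assume only D1 conducts: V_N = 10 − 0.7 = 9.3 V, so I_R = 9.3/1.8 = 5.17 mA.
Check D2: its anode-to-cathode voltage is 5.5 − 9.3 = -3.8 V < 0.7 V, so it is off. The assumption is consistent.

Only D1 conducts; I_R ≈ 5.2 mA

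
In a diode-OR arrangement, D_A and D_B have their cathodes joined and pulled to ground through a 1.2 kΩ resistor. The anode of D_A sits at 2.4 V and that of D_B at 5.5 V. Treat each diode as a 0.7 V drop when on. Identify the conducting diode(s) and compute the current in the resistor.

Only D_B conducts; I_R ≈ 4 mA

Assume both conduct. Then node N would need to be at both 2.4−0.7 = 1.7 V and 5.5−0.7 = 4.8 V, which is impossible.
Assume only D_B conducts: V_N = 5.5 − 0.7 = 4.8 V, so I_R = 4.8/1.2 = 4 mA.
Check D_A: its anode-to-cathode voltage is 2.4 − 4.8 = -2.4 V < 0.7 V, so it is off. The assumption is consistent.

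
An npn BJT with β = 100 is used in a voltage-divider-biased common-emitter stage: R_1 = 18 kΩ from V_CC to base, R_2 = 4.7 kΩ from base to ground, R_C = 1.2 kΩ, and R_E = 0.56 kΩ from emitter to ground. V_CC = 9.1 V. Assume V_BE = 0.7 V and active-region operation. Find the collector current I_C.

Thevenize the base divider: V_Th = V_CC·R_2/(R_1+R_2) = 9.1×4.7/22.7 = 1.88 V, R_Th = R_1‖R_2 = 3.73 kΩ.
Base-emitter loop: V_Th = I_B·R_Th + V_BE + (β+1)I_B·R_E, so I_B = (1.88 − 0.7) / (3.73 + 101×0.56) = 0.0196 mA.
I_C = β·I_B = 100×0.0196 = 1.96 mA, and I_E = (β+1)I_B = 1.98 mA.
V_CE = V_CC − I_C·R_C − I_E·R_E = 9.1 − 1.96×1.2 − 1.98×0.56 = 5.63 V.
V_CE = 5.63 V > 0.2 V confirms active-region operation.

I_C ≈ 2 mA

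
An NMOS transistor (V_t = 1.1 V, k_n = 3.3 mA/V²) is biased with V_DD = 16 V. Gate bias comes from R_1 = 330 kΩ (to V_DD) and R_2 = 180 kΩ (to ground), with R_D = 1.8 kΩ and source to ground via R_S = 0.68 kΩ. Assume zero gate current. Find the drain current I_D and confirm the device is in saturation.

V_G = V_DD·R_2/(R_1+R_2) = 16×180/510 = 5.65 V.
Assume saturation: I_D = (k_n/2)(V_GS − V_t)² with V_GS = V_G − I_D·R_S = 5.65 − 0.68·I_D.
Substituting gives 0.763·I_D² − 11.2·I_D + 34.1 = 0, with roots I_D = 4.31 or 10.4 mA.
The root I_D = 10.4 mA gives V_GS = -1.41 V ≤ V_t, so take I_D = 4.31 mA.
Then V_GS = 2.72 V and V_DS = V_DD − I_D(R_D+R_S) = 16 − 4.31×2.48 = 5.31 V.
Saturation requires V_DS ≥ V_GS − V_t = 1.62 V; 5.31 ≥ 1.62 ✓.

I_D ≈ 4.3 mA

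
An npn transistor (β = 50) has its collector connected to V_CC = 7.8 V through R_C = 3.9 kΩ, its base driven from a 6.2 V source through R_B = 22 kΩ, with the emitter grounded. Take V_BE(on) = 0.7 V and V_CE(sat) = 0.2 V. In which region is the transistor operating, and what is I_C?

Assume active: I_B = (6.2 − 0.7)/22 = 0.25 mA, giving I_C = β·I_B = 12.5 mA.
But then V_CE = 7.8 − 12.5×3.9 = -41 V < V_CE(sat) = 0.2 V — impossible in the active region.
So the transistor is saturated. With V_CE = 0.2 V, I_C = (V_CC − 0.2)/R_C = 7.6/3.9 = 1.95 mA.
Check: β·I_B = 12.5 mA > I_C = 1.95 mA, confirming saturation.

saturation; I_C ≈ 1.9 mA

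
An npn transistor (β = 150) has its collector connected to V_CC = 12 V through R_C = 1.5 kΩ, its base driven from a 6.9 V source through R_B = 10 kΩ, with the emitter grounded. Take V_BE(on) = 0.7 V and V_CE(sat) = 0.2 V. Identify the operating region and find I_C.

saturation; I_C ≈ 7.9 mA

Assume active: I_B = (6.9 − 0.7)/10 = 0.62 mA, giving I_C = β·I_B = 93 mA.
But then V_CE = 12 − 93×1.5 = -128 V < V_CE(sat) = 0.2 V — impossible in the active region.
So the transistor is saturated. With V_CE = 0.2 V, I_C = (V_CC − 0.2)/R_C = 11.8/1.5 = 7.87 mA.
Check: β·I_B = 93 mA > I_C = 7.87 mA, confirming saturation.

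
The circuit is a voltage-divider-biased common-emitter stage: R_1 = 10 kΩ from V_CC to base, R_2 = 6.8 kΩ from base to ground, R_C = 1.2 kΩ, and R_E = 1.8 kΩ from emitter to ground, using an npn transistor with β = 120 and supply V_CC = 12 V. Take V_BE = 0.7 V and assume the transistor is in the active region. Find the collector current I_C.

I_C ≈ 2.2 mA

Thevenize the base divider: V_Th = V_CC·R_2/(R_1+R_2) = 12×6.8/16.8 = 4.86 V, R_Th = R_1‖R_2 = 4.05 kΩ.
Base-emitter loop: V_Th = I_B·R_Th + V_BE + (β+1)I_B·R_E, so I_B = (4.86 − 0.7) / (4.05 + 121×1.8) = 0.0187 mA.
I_C = β·I_B = 120×0.0187 = 2.25 mA, and I_E = (β+1)I_B = 2.27 mA.
V_CE = V_CC − I_C·R_C − I_E·R_E = 12 − 2.25×1.2 − 2.27×1.8 = 5.22 V.
V_CE = 5.22 V > 0.2 V confirms active-region operation.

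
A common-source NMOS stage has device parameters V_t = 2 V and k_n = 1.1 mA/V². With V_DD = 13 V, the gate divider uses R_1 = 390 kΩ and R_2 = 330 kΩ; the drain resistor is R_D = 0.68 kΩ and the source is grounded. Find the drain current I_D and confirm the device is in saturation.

V_G = V_DD·R_2/(R_1+R_2) = 13×330/720 = 5.96 V. With the source grounded, V_GS = V_G = 5.96 V.
Assume saturation: I_D = (k_n/2)(V_GS − V_t)² = (1.1/2)×(5.96 − 2)² = 0.55×3.96² = 8.62 mA.
V_DS = V_DD − I_D·R_D = 13 − 8.62×0.68 = 7.14 V.
Saturation requires V_DS ≥ V_GS − V_t = 3.96 V; 7.14 ≥ 3.96 ✓.

I_D ≈ 8.6 mA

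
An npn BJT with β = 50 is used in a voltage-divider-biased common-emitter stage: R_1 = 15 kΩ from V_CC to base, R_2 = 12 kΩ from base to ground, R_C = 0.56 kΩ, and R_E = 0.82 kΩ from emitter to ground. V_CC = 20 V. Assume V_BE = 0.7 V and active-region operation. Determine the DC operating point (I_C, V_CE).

I_C ≈ 8.4 mA, V_CE ≈ 8.2 V

Thevenize the base divider: V_Th = V_CC·R_2/(R_1+R_2) = 20×12/27 = 8.89 V, R_Th = R_1‖R_2 = 6.67 kΩ.
Base-emitter loop: V_Th = I_B·R_Th + V_BE + (β+1)I_B·R_E, so I_B = (8.89 − 0.7) / (6.67 + 51×0.82) = 0.169 mA.
I_C = β·I_B = 50×0.169 = 8.44 mA, and I_E = (β+1)I_B = 8.61 mA.
V_CE = V_CC − I_C·R_C − I_E·R_E = 20 − 8.44×0.56 − 8.61×0.82 = 8.21 V.
V_CE = 8.21 V > 0.2 V confirms active-region operation.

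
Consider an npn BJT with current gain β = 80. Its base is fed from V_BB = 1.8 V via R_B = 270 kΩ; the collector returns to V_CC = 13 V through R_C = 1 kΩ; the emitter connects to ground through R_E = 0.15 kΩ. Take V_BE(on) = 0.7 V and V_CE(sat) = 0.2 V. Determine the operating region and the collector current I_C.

Assume active. Base-emitter loop: I_B = (V_BB − V_BE)/(R_B + (β+1)R_E) = (1.8 − 0.7)/(270 + 81×0.15) = 0.0039 mA.
I_C = β·I_B = 80×0.0039 = 0.312 mA.
V_CE = V_CC − I_C·R_C − I_E·R_E = 13 − 0.312×1 − 0.316×0.15 = 12.6 V > V_CE(sat), so the active-region assumption holds.

active; I_C ≈ 0.31 mA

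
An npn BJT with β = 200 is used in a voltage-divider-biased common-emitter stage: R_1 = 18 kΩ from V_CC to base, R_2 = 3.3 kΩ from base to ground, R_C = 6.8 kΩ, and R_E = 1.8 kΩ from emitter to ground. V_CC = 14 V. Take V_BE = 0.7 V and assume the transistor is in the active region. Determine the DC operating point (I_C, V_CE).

I_C ≈ 0.81 mA, V_CE ≈ 7.1 V

Thevenize the base divider: V_Th = V_CC·R_2/(R_1+R_2) = 14×3.3/21.3 = 2.17 V, R_Th = R_1‖R_2 = 2.79 kΩ.
Base-emitter loop: V_Th = I_B·R_Th + V_BE + (β+1)I_B·R_E, so I_B = (2.17 − 0.7) / (2.79 + 201×1.8) = 0.00403 mA.
I_C = β·I_B = 200×0.00403 = 0.806 mA, and I_E = (β+1)I_B = 0.81 mA.
V_CE = V_CC − I_C·R_C − I_E·R_E = 14 − 0.806×6.8 − 0.81×1.8 = 7.06 V.
V_CE = 7.06 V > 0.2 V confirms active-region operation.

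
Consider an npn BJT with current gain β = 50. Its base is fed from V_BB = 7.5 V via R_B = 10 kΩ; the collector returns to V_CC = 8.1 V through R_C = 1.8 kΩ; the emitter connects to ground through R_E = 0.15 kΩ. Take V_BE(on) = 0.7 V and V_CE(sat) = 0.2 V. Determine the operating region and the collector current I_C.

Assume active: I_B = (7.5 − 0.7)/(10 + 51×0.15) = 0.385 mA, I_C = β·I_B = 19.3 mA.
Then V_CE = 8.1 − 19.3×1.8 − 19.6×0.15 = -29.5 V < 0.2 V — the active assumption fails.
Re-solve with V_CE = 0.2 V. KCL at the emitter: V_E/R_E = (V_BB−0.7−V_E)/R_B + (V_CC−0.2−V_E)/R_C, giving V_E = 0.692 V.
I_C = (V_CC − 0.2 − V_E)/R_C = (7.9 − 0.692)/1.8 = 4 mA.
Check: I_B = (6.8 − 0.692)/10 = 0.611 mA, and β·I_B = 30.5 mA > I_C, confirming saturation.

saturation; I_C ≈ 4 mA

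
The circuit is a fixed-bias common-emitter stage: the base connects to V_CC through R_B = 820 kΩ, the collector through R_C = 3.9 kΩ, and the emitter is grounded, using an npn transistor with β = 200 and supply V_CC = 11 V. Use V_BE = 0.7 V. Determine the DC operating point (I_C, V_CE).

Base loop: V_CC = I_B·R_B + V_BE, so I_B = (11 − 0.7)/820 kΩ = 0.0126 mA.
In the active region I_C = β·I_B = 200 × 0.0126 = 2.51 mA.
Collector loop: V_CE = V_CC − I_C·R_C = 11 − 2.51×3.9 = 1.2 V.
Since V_CE = 1.2 V > V_CE(sat) ≈ 0.2 V, the transistor is in the active region as assumed.

I_C ≈ 2.5 mA, V_CE ≈ 1.2 V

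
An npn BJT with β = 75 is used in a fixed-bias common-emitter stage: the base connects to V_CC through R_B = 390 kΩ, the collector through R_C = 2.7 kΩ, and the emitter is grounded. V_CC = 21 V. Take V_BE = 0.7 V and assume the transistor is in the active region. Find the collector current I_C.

Base loop: V_CC = I_B·R_B + V_BE, so I_B = (21 − 0.7)/390 kΩ = 0.0521 mA.
In the active region I_C = β·I_B = 75 × 0.0521 = 3.9 mA.
Collector loop: V_CE = V_CC − I_C·R_C = 21 − 3.9×2.7 = 10.5 V.
Since V_CE = 10.5 V > V_CE(sat) ≈ 0.2 V, the transistor is in the active region as assumed.

I_C ≈ 3.9 mA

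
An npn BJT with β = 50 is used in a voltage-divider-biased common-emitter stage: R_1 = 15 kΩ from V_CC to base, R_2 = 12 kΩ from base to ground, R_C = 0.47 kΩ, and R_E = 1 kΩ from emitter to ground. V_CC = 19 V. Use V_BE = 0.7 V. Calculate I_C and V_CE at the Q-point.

Thevenize the base divider: V_Th = V_CC·R_2/(R_1+R_2) = 19×12/27 = 8.44 V, R_Th = R_1‖R_2 = 6.67 kΩ.
Base-emitter loop: V_Th = I_B·R_Th + V_BE + (β+1)I_B·R_E, so I_B = (8.44 − 0.7) / (6.67 + 51×1) = 0.134 mA.
I_C = β·I_B = 50×0.134 = 6.71 mA, and I_E = (β+1)I_B = 6.85 mA.
V_CE = V_CC − I_C·R_C − I_E·R_E = 19 − 6.71×0.47 − 6.85×1 = 8.99 V.
V_CE = 8.99 V > 0.2 V confirms active-region operation.

I_C ≈ 6.7 mA, V_CE ≈ 9 V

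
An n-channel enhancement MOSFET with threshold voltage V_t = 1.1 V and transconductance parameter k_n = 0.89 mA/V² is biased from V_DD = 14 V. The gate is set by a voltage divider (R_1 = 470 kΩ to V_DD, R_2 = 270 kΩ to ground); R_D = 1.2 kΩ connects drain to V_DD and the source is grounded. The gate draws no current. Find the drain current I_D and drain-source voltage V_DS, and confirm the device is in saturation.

I_D ≈ 7.1 mA, V_DS ≈ 5.4 V

V_G = V_DD·R_2/(R_1+R_2) = 14×270/740 = 5.11 V. With the source grounded, V_GS = V_G = 5.11 V.
Assume saturation: I_D = (k_n/2)(V_GS − V_t)² = (0.89/2)×(5.11 − 1.1)² = 0.445×4.01² = 7.15 mA.
V_DS = V_DD − I_D·R_D = 14 − 7.15×1.2 = 5.42 V.
Saturation requires V_DS ≥ V_GS − V_t = 4.01 V; 5.42 ≥ 4.01 ✓.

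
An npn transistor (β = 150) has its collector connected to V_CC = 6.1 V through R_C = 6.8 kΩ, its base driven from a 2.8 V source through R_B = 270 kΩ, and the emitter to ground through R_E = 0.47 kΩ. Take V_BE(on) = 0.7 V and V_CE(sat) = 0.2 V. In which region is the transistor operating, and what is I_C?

saturation; I_C ≈ 0.81 mA

Assume active: I_B = (2.8 − 0.7)/(270 + 151×0.47) = 0.00616 mA, I_C = β·I_B = 0.924 mA.
Then V_CE = 6.1 − 0.924×6.8 − 0.93×0.47 = -0.619 V < 0.2 V — the active assumption fails.
Re-solve with V_CE = 0.2 V. KCL at the emitter: V_E/R_E = (V_BB−0.7−V_E)/R_B + (V_CC−0.2−V_E)/R_C, giving V_E = 0.384 V.
I_C = (V_CC − 0.2 − V_E)/R_C = (5.9 − 0.384)/6.8 = 0.811 mA.
Check: I_B = (2.1 − 0.384)/270 = 0.00635 mA, and β·I_B = 0.953 mA > I_C, confirming saturation.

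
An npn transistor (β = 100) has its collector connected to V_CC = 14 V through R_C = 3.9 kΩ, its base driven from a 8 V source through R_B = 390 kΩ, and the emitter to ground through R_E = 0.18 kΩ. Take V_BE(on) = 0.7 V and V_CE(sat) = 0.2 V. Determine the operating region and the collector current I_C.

Assume active. Base-emitter loop: I_B = (V_BB − V_BE)/(R_B + (β+1)R_E) = (8 − 0.7)/(390 + 101×0.18) = 0.0179 mA.
I_C = β·I_B = 100×0.0179 = 1.79 mA.
V_CE = V_CC − I_C·R_C − I_E·R_E = 14 − 1.79×3.9 − 1.81×0.18 = 6.7 V > V_CE(sat), so the active-region assumption holds.

active; I_C ≈ 1.8 mA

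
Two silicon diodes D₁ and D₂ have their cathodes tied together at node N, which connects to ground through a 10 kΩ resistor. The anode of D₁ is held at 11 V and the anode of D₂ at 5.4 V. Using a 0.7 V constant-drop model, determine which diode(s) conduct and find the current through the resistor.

Only D₁ conducts; I_R ≈ 1 mA

Assume both conduct. Then node N would need to be at both 11−0.7 = 10.3 V and 5.4−0.7 = 4.7 V, which is impossible.
Assume only D₁ conducts: V_N = 11 − 0.7 = 10.3 V, so I_R = 10.3/10 = 1.03 mA.
Check D₂: its anode-to-cathode voltage is 5.4 − 10.3 = -4.9 V < 0.7 V, so it is off. The assumption is consistent.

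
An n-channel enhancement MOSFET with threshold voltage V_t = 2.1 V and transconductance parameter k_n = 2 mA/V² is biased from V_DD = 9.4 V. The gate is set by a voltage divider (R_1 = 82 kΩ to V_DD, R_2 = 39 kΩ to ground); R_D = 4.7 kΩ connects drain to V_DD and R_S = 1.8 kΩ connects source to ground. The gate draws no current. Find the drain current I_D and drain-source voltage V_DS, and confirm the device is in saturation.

V_G = V_DD·R_2/(R_1+R_2) = 9.4×39/121 = 3.03 V.
Assume saturation: I_D = (k_n/2)(V_GS − V_t)² with V_GS = V_G − I_D·R_S = 3.03 − 1.8·I_D.
Substituting gives 3.24·I_D² − 4.35·I_D + 0.864 = 0, with roots I_D = 0.243 or 1.1 mA.
The root I_D = 1.1 mA gives V_GS = 1.05 V ≤ V_t, so take I_D = 0.243 mA.
Then V_GS = 2.59 V and V_DS = V_DD − I_D(R_D+R_S) = 9.4 − 0.243×6.5 = 7.82 V.
Saturation requires V_DS ≥ V_GS − V_t = 0.493 V; 7.82 ≥ 0.493 ✓.

I_D ≈ 0.24 mA, V_DS ≈ 7.8 V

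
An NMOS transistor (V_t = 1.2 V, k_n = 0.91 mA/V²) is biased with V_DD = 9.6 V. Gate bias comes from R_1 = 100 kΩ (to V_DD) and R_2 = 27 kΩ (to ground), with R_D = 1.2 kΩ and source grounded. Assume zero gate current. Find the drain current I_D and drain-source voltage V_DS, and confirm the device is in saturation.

I_D ≈ 0.32 mA, V_DS ≈ 9.2 V

V_G = V_DD·R_2/(R_1+R_2) = 9.6×27/127 = 2.04 V. With the source grounded, V_GS = V_G = 2.04 V.
Assume saturation: I_D = (k_n/2)(V_GS − V_t)² = (0.91/2)×(2.04 − 1.2)² = 0.455×0.841² = 0.322 mA.
V_DS = V_DD − I_D·R_D = 9.6 − 0.322×1.2 = 9.21 V.
Saturation requires V_DS ≥ V_GS − V_t = 0.841 V; 9.21 ≥ 0.841 ✓.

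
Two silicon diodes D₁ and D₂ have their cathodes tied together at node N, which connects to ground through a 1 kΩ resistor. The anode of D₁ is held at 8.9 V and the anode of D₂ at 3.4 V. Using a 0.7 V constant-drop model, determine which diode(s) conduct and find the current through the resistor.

Only D₁ conducts; I_R ≈ 8.2 mA

Assume both conduct. Then node N would need to be at both 8.9−0.7 = 8.2 V and 3.4−0.7 = 2.7 V, which is impossible.
Assume only D₁ conducts: V_N = 8.9 − 0.7 = 8.2 V, so I_R = 8.2/1 = 8.2 mA.
Check D₂: its anode-to-cathode voltage is 3.4 − 8.2 = -4.8 V < 0.7 V, so it is off. The assumption is consistent.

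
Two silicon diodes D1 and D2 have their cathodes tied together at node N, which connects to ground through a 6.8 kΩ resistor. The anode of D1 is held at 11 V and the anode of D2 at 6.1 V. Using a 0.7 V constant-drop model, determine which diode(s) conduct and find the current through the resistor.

Assume both conduct. Then node N would need to be at both 11−0.7 = 10.3 V and 6.1−0.7 = 5.4 V, which is impossible.
Assume only D1 conducts: V_N = 11 − 0.7 = 10.3 V, so I_R = 10.3/6.8 = 1.51 mA.
Check D2: its anode-to-cathode voltage is 6.1 − 10.3 = -4.2 V < 0.7 V, so it is off. The assumption is consistent.

Only D1 conducts; I_R ≈ 1.5 mA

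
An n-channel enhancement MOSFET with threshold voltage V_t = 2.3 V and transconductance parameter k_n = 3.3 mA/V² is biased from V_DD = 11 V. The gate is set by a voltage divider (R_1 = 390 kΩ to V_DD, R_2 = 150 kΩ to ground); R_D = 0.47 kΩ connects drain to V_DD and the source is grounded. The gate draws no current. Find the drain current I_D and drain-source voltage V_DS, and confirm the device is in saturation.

V_G = V_DD·R_2/(R_1+R_2) = 11×150/540 = 3.06 V. With the source grounded, V_GS = V_G = 3.06 V.
Assume saturation: I_D = (k_n/2)(V_GS − V_t)² = (3.3/2)×(3.06 − 2.3)² = 1.65×0.756² = 0.942 mA.
V_DS = V_DD − I_D·R_D = 11 − 0.942×0.47 = 10.6 V.
Saturation requires V_DS ≥ V_GS − V_t = 0.756 V; 10.6 ≥ 0.756 ✓.

I_D ≈ 0.94 mA, V_DS ≈ 11 V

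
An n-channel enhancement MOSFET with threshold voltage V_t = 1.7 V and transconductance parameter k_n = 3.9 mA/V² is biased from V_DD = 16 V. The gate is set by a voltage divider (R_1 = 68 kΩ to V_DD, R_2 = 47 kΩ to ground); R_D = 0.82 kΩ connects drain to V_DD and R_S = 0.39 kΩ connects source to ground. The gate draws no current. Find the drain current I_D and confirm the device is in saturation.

I_D ≈ 7.4 mA

V_G = V_DD·R_2/(R_1+R_2) = 16×47/115 = 6.54 V.
Assume saturation: I_D = (k_n/2)(V_GS − V_t)² with V_GS = V_G − I_D·R_S = 6.54 − 0.39·I_D.
Substituting gives 0.297·I_D² − 8.36·I_D + 45.7 = 0, with roots I_D = 7.41 or 20.8 mA.
The root I_D = 20.8 mA gives V_GS = -1.56 V ≤ V_t, so take I_D = 7.41 mA.
Then V_GS = 3.65 V and V_DS = V_DD − I_D(R_D+R_S) = 16 − 7.41×1.21 = 7.03 V.
Saturation requires V_DS ≥ V_GS − V_t = 1.95 V; 7.03 ≥ 1.95 ✓.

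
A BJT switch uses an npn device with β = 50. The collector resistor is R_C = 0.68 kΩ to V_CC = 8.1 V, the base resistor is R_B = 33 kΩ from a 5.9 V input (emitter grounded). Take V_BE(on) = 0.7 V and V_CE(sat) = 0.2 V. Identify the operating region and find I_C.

active; I_C ≈ 7.9 mA

Assume active. Base-emitter loop: I_B = (V_BB − V_BE)/R_B = (5.9 − 0.7)/33 = 0.158 mA.
I_C = β·I_B = 50×0.158 = 7.88 mA.
V_CE = V_CC − I_C·R_C = 8.1 − 7.88×0.68 = 2.74 V > V_CE(sat), so the active-region assumption holds.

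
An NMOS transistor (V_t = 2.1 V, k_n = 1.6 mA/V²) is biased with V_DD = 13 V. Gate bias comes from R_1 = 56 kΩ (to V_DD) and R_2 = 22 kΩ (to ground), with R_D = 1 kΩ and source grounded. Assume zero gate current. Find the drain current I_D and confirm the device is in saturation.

V_G = V_DD·R_2/(R_1+R_2) = 13×22/78 = 3.67 V. With the source grounded, V_GS = V_G = 3.67 V.
Assume saturation: I_D = (k_n/2)(V_GS − V_t)² = (1.6/2)×(3.67 − 2.1)² = 0.8×1.57² = 1.96 mA.
V_DS = V_DD − I_D·R_D = 13 − 1.96×1 = 11 V.
Saturation requires V_DS ≥ V_GS − V_t = 1.57 V; 11 ≥ 1.57 ✓.

I_D ≈ 2 mA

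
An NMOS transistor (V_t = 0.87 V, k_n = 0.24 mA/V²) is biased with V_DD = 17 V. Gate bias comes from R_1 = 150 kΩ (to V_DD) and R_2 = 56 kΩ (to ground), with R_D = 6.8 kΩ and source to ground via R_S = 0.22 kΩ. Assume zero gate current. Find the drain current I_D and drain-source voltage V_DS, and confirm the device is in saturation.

I_D ≈ 1.4 mA, V_DS ≈ 7 V

V_G = V_DD·R_2/(R_1+R_2) = 17×56/206 = 4.62 V.
Assume saturation: I_D = (k_n/2)(V_GS − V_t)² with V_GS = V_G − I_D·R_S = 4.62 − 0.22·I_D.
Substituting gives 0.00581·I_D² − 1.2·I_D + 1.69 = 0, with roots I_D = 1.42 or 205 mA.
The root I_D = 205 mA gives V_GS = -40.4 V ≤ V_t, so take I_D = 1.42 mA.
Then V_GS = 4.31 V and V_DS = V_DD − I_D(R_D+R_S) = 17 − 1.42×7.02 = 7.04 V.
Saturation requires V_DS ≥ V_GS − V_t = 3.44 V; 7.04 ≥ 3.44 ✓.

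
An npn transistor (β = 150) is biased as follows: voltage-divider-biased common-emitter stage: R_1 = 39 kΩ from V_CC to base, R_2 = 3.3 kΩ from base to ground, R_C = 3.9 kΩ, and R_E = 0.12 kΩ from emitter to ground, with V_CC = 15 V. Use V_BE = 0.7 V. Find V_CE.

Thevenize the base divider: V_Th = V_CC·R_2/(R_1+R_2) = 15×3.3/42.3 = 1.17 V, R_Th = R_1‖R_2 = 3.04 kΩ.
Base-emitter loop: V_Th = I_B·R_Th + V_BE + (β+1)I_B·R_E, so I_B = (1.17 − 0.7) / (3.04 + 151×0.12) = 0.0222 mA.
I_C = β·I_B = 150×0.0222 = 3.33 mA, and I_E = (β+1)I_B = 3.36 mA.
V_CE = V_CC − I_C·R_C − I_E·R_E = 15 − 3.33×3.9 − 3.36×0.12 = 1.6 V.
V_CE = 1.6 V > 0.2 V confirms active-region operation.

V_CE ≈ 1.6 V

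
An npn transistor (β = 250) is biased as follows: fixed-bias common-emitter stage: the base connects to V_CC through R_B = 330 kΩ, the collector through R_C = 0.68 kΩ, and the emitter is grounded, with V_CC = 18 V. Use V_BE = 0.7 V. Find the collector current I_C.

Base loop: V_CC = I_B·R_B + V_BE, so I_B = (18 − 0.7)/330 kΩ = 0.0524 mA.
In the active region I_C = β·I_B = 250 × 0.0524 = 13.1 mA.
Collector loop: V_CE = V_CC − I_C·R_C = 18 − 13.1×0.68 = 9.09 V.
Since V_CE = 9.09 V > V_CE(sat) ≈ 0.2 V, the transistor is in the active region as assumed.

I_C ≈ 13 mA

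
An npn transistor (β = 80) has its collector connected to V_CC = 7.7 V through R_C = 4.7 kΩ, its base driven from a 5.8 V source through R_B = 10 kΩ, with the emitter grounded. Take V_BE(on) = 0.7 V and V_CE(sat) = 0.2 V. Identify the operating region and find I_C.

Assume active: I_B = (5.8 − 0.7)/10 = 0.51 mA, giving I_C = β·I_B = 40.8 mA.
But then V_CE = 7.7 − 40.8×4.7 = -184 V < V_CE(sat) = 0.2 V — impossible in the active region.
So the transistor is saturated. With V_CE = 0.2 V, I_C = (V_CC − 0.2)/R_C = 7.5/4.7 = 1.6 mA.
Check: β·I_B = 40.8 mA > I_C = 1.6 mA, confirming saturation.

saturation; I_C ≈ 1.6 mA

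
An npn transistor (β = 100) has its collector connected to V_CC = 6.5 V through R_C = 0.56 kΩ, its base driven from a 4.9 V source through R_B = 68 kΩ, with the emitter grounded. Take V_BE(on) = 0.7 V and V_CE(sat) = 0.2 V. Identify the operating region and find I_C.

Assume active. Base-emitter loop: I_B = (V_BB − V_BE)/R_B = (4.9 − 0.7)/68 = 0.0618 mA.
I_C = β·I_B = 100×0.0618 = 6.18 mA.
V_CE = V_CC − I_C·R_C = 6.5 − 6.18×0.56 = 3.04 V > V_CE(sat), so the active-region assumption holds.

active; I_C ≈ 6.2 mA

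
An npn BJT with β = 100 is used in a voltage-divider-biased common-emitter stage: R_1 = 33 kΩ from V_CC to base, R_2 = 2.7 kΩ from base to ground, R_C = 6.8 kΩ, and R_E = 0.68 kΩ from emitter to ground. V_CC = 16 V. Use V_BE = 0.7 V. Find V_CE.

V_CE ≈ 11 V

Thevenize the base divider: V_Th = V_CC·R_2/(R_1+R_2) = 16×2.7/35.7 = 1.21 V, R_Th = R_1‖R_2 = 2.5 kΩ.
Base-emitter loop: V_Th = I_B·R_Th + V_BE + (β+1)I_B·R_E, so I_B = (1.21 − 0.7) / (2.5 + 101×0.68) = 0.00717 mA.
I_C = β·I_B = 100×0.00717 = 0.717 mA, and I_E = (β+1)I_B = 0.724 mA.
V_CE = V_CC − I_C·R_C − I_E·R_E = 16 − 0.717×6.8 − 0.724×0.68 = 10.6 V.
V_CE = 10.6 V > 0.2 V confirms active-region operation.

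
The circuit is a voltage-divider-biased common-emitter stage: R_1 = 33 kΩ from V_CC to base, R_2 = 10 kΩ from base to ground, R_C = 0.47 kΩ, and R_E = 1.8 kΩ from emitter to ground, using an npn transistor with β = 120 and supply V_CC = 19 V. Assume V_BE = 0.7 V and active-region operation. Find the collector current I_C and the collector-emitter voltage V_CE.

Thevenize the base divider: V_Th = V_CC·R_2/(R_1+R_2) = 19×10/43 = 4.42 V, R_Th = R_1‖R_2 = 7.67 kΩ.
Base-emitter loop: V_Th = I_B·R_Th + V_BE + (β+1)I_B·R_E, so I_B = (4.42 − 0.7) / (7.67 + 121×1.8) = 0.0165 mA.
I_C = β·I_B = 120×0.0165 = 1.98 mA, and I_E = (β+1)I_B = 2 mA.
V_CE = V_CC − I_C·R_C − I_E·R_E = 19 − 1.98×0.47 − 2×1.8 = 14.5 V.
V_CE = 14.5 V > 0.2 V confirms active-region operation.

I_C ≈ 2 mA, V_CE ≈ 14 V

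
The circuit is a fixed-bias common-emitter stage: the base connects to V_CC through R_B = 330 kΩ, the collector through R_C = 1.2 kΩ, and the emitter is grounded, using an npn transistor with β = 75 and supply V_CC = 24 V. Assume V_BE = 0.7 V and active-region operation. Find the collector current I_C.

I_C ≈ 5.3 mA

Base loop: V_CC = I_B·R_B + V_BE, so I_B = (24 − 0.7)/330 kΩ = 0.0706 mA.
In the active region I_C = β·I_B = 75 × 0.0706 = 5.3 mA.
Collector loop: V_CE = V_CC − I_C·R_C = 24 − 5.3×1.2 = 17.6 V.
Since V_CE = 17.6 V > V_CE(sat) ≈ 0.2 V, the transistor is in the active region as assumed.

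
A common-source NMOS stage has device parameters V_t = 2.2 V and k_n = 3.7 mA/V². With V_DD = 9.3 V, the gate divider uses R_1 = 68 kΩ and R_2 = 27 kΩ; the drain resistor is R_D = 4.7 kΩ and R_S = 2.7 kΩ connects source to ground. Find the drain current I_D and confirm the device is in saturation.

I_D ≈ 0.085 mA

V_G = V_DD·R_2/(R_1+R_2) = 9.3×27/95 = 2.64 V.
Assume saturation: I_D = (k_n/2)(V_GS − V_t)² with V_GS = V_G − I_D·R_S = 2.64 − 2.7·I_D.
Substituting gives 13.5·I_D² − 5.43·I_D + 0.363 = 0, with roots I_D = 0.0848 or 0.318 mA.
The root I_D = 0.318 mA gives V_GS = 1.79 V ≤ V_t, so take I_D = 0.0848 mA.
Then V_GS = 2.41 V and V_DS = V_DD − I_D(R_D+R_S) = 9.3 − 0.0848×7.4 = 8.67 V.
Saturation requires V_DS ≥ V_GS − V_t = 0.214 V; 8.67 ≥ 0.214 ✓.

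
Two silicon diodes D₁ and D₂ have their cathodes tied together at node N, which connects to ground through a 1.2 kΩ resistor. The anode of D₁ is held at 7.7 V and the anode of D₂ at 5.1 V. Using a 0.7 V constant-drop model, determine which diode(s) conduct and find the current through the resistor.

Assume both conduct. Then node N would need to be at both 7.7−0.7 = 7 V and 5.1−0.7 = 4.4 V, which is impossible.
Assume only D₁ conducts: V_N = 7.7 − 0.7 = 7 V, so I_R = 7/1.2 = 5.83 mA.
Check D₂: its anode-to-cathode voltage is 5.1 − 7 = -1.9 V < 0.7 V, so it is off. The assumption is consistent.

Only D₁ conducts; I_R ≈ 5.8 mA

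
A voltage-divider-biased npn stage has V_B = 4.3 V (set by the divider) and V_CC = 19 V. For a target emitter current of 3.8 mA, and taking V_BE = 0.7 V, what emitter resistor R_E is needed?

V_E = V_B − V_BE = 4.3 − 0.7 = 3.6 V.
R_E = V_E / I_E = 3.6 / 3.8 = 0.947 kΩ.

R_E ≈ 0.95 kΩ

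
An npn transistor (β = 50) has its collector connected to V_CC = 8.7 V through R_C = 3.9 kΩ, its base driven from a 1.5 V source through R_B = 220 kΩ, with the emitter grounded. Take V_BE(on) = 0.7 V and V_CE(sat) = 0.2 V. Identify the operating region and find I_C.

active; I_C ≈ 0.18 mA

Assume active. Base-emitter loop: I_B = (V_BB − V_BE)/R_B = (1.5 − 0.7)/220 = 0.00364 mA.
I_C = β·I_B = 50×0.00364 = 0.182 mA.
V_CE = V_CC − I_C·R_C = 8.7 − 0.182×3.9 = 7.99 V > V_CE(sat), so the active-region assumption holds.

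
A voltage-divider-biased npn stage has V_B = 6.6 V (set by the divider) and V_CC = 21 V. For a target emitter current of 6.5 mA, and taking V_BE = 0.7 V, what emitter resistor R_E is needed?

R_E ≈ 0.91 kΩ

V_E = V_B − V_BE = 6.6 − 0.7 = 5.9 V.
R_E = V_E / I_E = 5.9 / 6.5 = 0.908 kΩ.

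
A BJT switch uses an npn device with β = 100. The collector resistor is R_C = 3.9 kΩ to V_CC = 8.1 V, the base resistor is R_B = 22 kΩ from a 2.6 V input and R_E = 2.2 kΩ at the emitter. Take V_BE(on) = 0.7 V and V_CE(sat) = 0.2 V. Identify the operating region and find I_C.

active; I_C ≈ 0.78 mA

Assume active. Base-emitter loop: I_B = (V_BB − V_BE)/(R_B + (β+1)R_E) = (2.6 − 0.7)/(22 + 101×2.2) = 0.00778 mA.
I_C = β·I_B = 100×0.00778 = 0.778 mA.
V_CE = V_CC − I_C·R_C − I_E·R_E = 8.1 − 0.778×3.9 − 0.786×2.2 = 3.34 V > V_CE(sat), so the active-region assumption holds.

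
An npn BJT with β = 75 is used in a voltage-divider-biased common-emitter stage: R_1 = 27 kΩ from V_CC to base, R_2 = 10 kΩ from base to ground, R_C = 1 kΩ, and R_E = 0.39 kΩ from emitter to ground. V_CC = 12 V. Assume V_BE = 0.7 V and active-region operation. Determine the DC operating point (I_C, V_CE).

Thevenize the base divider: V_Th = V_CC·R_2/(R_1+R_2) = 12×10/37 = 3.24 V, R_Th = R_1‖R_2 = 7.3 kΩ.
Base-emitter loop: V_Th = I_B·R_Th + V_BE + (β+1)I_B·R_E, so I_B = (3.24 − 0.7) / (7.3 + 76×0.39) = 0.0689 mA.
I_C = β·I_B = 75×0.0689 = 5.16 mA, and I_E = (β+1)I_B = 5.23 mA.
V_CE = V_CC − I_C·R_C − I_E·R_E = 12 − 5.16×1 − 5.23×0.39 = 4.8 V.
V_CE = 4.8 V > 0.2 V confirms active-region operation.

I_C ≈ 5.2 mA, V_CE ≈ 4.8 V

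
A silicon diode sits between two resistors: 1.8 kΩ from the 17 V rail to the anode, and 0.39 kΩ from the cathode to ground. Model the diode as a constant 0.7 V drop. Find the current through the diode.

I ≈ 7.4 mA

The two resistors are in series with the diode, so KVL gives 17 = I·1.8 + 0.7 + I·0.39.
I = (17 − 0.7) / (1.8 + 0.39) kΩ = 16.3 / 2.19 = 7.44 mA.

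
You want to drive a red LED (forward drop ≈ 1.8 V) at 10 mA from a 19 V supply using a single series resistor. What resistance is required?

The resistor drops V_S − V_D = 19 − 1.8 = 17.2 V at 10 mA.
R = 17.2 V / 10 mA = 1.72 kΩ.

R ≈ 1.7 kΩ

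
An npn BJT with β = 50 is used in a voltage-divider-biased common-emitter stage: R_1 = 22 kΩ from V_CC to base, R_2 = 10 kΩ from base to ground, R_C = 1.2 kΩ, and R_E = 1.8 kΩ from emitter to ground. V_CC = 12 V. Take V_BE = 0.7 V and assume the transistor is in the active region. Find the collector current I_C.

Thevenize the base divider: V_Th = V_CC·R_2/(R_1+R_2) = 12×10/32 = 3.75 V, R_Th = R_1‖R_2 = 6.88 kΩ.
Base-emitter loop: V_Th = I_B·R_Th + V_BE + (β+1)I_B·R_E, so I_B = (3.75 − 0.7) / (6.88 + 51×1.8) = 0.0309 mA.
I_C = β·I_B = 50×0.0309 = 1.55 mA, and I_E = (β+1)I_B = 1.58 mA.
V_CE = V_CC − I_C·R_C − I_E·R_E = 12 − 1.55×1.2 − 1.58×1.8 = 7.31 V.
V_CE = 7.31 V > 0.2 V confirms active-region operation.

I_C ≈ 1.5 mA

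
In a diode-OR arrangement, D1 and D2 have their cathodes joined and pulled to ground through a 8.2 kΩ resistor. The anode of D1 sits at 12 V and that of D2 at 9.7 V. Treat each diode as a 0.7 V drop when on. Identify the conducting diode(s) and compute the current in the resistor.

Assume both conduct. Then node N would need to be at both 12−0.7 = 11.3 V and 9.7−0.7 = 9 V, which is impossible.
Assume only D1 conducts: V_N = 12 − 0.7 = 11.3 V, so I_R = 11.3/8.2 = 1.38 mA.
Check D2: its anode-to-cathode voltage is 9.7 − 11.3 = -1.6 V < 0.7 V, so it is off. The assumption is consistent.

Only D1 conducts; I_R ≈ 1.4 mA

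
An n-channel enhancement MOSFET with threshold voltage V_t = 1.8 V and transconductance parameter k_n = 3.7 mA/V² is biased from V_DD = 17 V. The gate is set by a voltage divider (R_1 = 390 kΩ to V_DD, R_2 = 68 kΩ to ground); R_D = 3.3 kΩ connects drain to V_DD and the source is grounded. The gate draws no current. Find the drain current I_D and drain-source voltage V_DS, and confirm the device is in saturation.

V_G = V_DD·R_2/(R_1+R_2) = 17×68/458 = 2.52 V. With the source grounded, V_GS = V_G = 2.52 V.
Assume saturation: I_D = (k_n/2)(V_GS − V_t)² = (3.7/2)×(2.52 − 1.8)² = 1.85×0.724² = 0.97 mA.
V_DS = V_DD − I_D·R_D = 17 − 0.97×3.3 = 13.8 V.
Saturation requires V_DS ≥ V_GS − V_t = 0.724 V; 13.8 ≥ 0.724 ✓.

I_D ≈ 0.97 mA, V_DS ≈ 14 V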